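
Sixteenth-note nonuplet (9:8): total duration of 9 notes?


Let's work it out.
Nonuplet: 9 notes occupy the space of 8 sixteenth notes
Space = 8 × 1/4 = 2 beats
Each nonuplet note = 2 / 9 = 2/9 beats
9 notes = 9 × 2/9 = 2
= 2 beats


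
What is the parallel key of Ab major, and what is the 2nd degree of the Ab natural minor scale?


Reasoning:
Parallel keys share the same tonic but differ in mode
Ab major → parallel is Ab minor
Ab natural minor scale: Ab Bb Cb Db Eb Fb Gb
= Ab minor; 2nd degree = Bb


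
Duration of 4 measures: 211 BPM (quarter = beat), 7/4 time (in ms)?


Reasoning:
Quarter-note beat duration = 60000 / 211 ms
Beats per measure (7/4) = 7
One measure = 7 × 60000 / 211 = 420000 / 211 ms
4 measures = 4 × 420000 / 211 = 1680000 / 211
= 7962.1 ms


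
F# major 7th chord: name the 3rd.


Solution.
Major 7th chord = root + major 3rd + perfect 5th + major 7th
Seventh chords stack in thirds, so the letter names are F-A-C-E
Root: F#
Major 3rd above F#: A#
Perfect 5th above F#: C#
Major 7th above F#: E#
The 3rd = A#


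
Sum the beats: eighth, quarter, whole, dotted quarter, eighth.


Beat values:
  eighth = 0.5 beats
  quarter = 1 beat
  whole = 4 beats
  dotted quarter = 1.5 beats
  eighth = 0.5 beats
Sum = 0.5 + 1 + 4 + 1.5 + 0.5
= 7.5 beats


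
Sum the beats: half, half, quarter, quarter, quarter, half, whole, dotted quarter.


Beat values:
  half = 2 beats
  half = 2 beats
  quarter = 1 beat
  quarter = 1 beat
  quarter = 1 beat
  half = 2 beats
  whole = 4 beats
  dotted quarter = 1.5 beats
Sum = 2 + 2 + 1 + 1 + 1 + 2 + 4 + 1.5
= 14.5 beats


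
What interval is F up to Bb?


Letter names: F → B spans 4 letter names → a 4th
Semitones: F → Bb = 5 half-steps
A 4th of 5 semitones is a perfect 4th
= perfect 4th


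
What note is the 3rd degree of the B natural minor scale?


Working:
Natural minor scale pattern: W-H-W-W-H-W-W (2-1-2-2-1-2-2 semitones)
Starting from B:
  B + 2 semitones → C#
  C# + 1 semitone → D
  D + 2 semitones → E
  E + 2 semitones → F#
  F# + 1 semitone → G
  G + 2 semitones → A
  A + 2 semitones → B
Scale: B C# D E F# G A
Degree 3 = D


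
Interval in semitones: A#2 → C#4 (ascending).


Working:
Absolute semitone position = octave×12 + chromatic position
A#2: 2×12 + 10 = 34
C#4: 4×12 + 1 = 49
Difference = 49 - 34 = 15
= 15 semitones


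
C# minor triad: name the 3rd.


Solution.
Minor triad = root + minor 3rd (3 semitones) + perfect 5th (7 semitones)
A triad on C# stacks thirds, so the chord tones use letter names C-E-G
Root: C#
Minor 3rd above C#: E
Perfect 5th above C#: G#
The 3rd = E


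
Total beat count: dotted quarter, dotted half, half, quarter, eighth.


Step by step:
Beat values:
  dotted quarter = 1.5 beats
  dotted half = 3 beats
  half = 2 beats
  quarter = 1 beat
  eighth = 0.5 beats
Sum = 1.5 + 3 + 2 + 1 + 0.5
= 8 beats


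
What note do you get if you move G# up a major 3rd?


Let's work it out.
major 3rd: 3 letter names, 4 semitones
Letter: G + 2 → B
Pitch: G# + 4 semitones, spelled as a B → B#
= B#


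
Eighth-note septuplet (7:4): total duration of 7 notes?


Reasoning:
Septuplet: 7 notes occupy the space of 4 eighth notes
Space = 4 × 1/2 = 2 beats
Each septuplet note = 2 / 7 = 2/7 beats
7 notes = 7 × 2/7 = 2
= 2 beats


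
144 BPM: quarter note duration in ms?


One quarter-note beat = 60000 / BPM = 60000 / 144 ms
Duration = 60000 / 144
= 416.7 ms


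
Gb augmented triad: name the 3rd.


Augmented triad = root + major 3rd (4 semitones) + augmented 5th (8 semitones)
A triad on Gb stacks thirds, so the chord tones use letter names G-B-D
Root: Gb
Major 3rd above Gb: Bb
Augmented 5th above Gb: D
The 3rd = Bb


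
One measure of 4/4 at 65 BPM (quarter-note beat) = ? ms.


Quarter-note beat duration = 60000 / 65 ms
Beats per measure (4/4) = 4
One measure = 4 × 60000 / 65 = 240000 / 65 ms
= 3692.3 ms


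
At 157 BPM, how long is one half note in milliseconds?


One quarter-note beat = 60000 / BPM = 60000 / 157 ms
Half note = 2 × quarter note
Duration = 2 × 60000 / 157 = 120000 / 157
= 764.3 ms


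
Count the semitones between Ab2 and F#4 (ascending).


Absolute semitone position = octave×12 + chromatic position
Ab2: 2×12 + 8 = 32
F#4: 4×12 + 6 = 54
Difference = 54 - 32 = 22
= 22 semitones


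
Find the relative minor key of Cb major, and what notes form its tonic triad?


Reasoning:
The relative minor shares the major's key signature and starts on its 6th degree
6th degree = a major 6th above the tonic; a major 6th above Cb is Ab
→ relative minor of Cb major is Ab minor
Tonic triad of Ab minor = root + minor 3rd + perfect 5th = Ab Cb Eb
= Ab minor; triad = Ab Cb Eb


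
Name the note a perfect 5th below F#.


Solution.
A 5th spans 5 letter names, so from F we land on B
A perfect 5th = 7 semitones below F#
Spell B at that pitch: B
= B


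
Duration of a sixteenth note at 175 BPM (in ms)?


Reasoning:
One quarter-note beat = 60000 / BPM = 60000 / 175 ms
Sixteenth note = 1/4 × quarter note
Duration = 1/4 × 60000 / 175 = 15000 / 175
= 85.7 ms


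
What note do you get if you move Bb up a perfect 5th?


perfect 5th: 5 letter names, 7 semitones
Letter: B + 4 → F
Pitch: Bb + 7 semitones, spelled as an F → F
= F


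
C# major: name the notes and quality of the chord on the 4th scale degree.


Reasoning:
C# major scale: C# D# E# F# G# A# B#
Diatonic triad on degree 4 stacks scale notes 4, 6, 1: F# A# C#
F#→A# = 4 semitones; F#→C# = 7 semitones → major triad
= F# A# C# (major)


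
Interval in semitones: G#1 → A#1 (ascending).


Absolute semitone position = octave×12 + chromatic position
G#1: 1×12 + 8 = 20
A#1: 1×12 + 10 = 22
Difference = 22 - 20 = 2
= 2 semitones


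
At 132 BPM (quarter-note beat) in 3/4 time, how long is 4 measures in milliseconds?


Let's work it out.
Quarter-note beat duration = 60000 / 132 ms
Beats per measure (3/4) = 3
One measure = 3 × 60000 / 132 = 180000 / 132 ms
4 measures = 4 × 180000 / 132 = 720000 / 132
= 5454.5 ms


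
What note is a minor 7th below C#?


Working:
A 7th spans 7 letter names, so from C we land on D
A minor 7th = 10 semitones below C#
Spell D at that pitch: D#
= D#


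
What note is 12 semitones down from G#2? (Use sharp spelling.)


Let's work it out.
G#2: chromatic position 8 in octave 2 → absolute = 2×12 + 8 = 32
Transpose down 12: 32 - 12 = 20
20 = 1×12 + 8 → G# in octave 1
Result = G#1


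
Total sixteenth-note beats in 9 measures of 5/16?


Reasoning:
Time signature 5/16: the bottom number 16 means the sixteenth note gets one count
The top number 5 means 5 sixteenth-note beats per measure
Total = 5 × 9 measures
= 45 sixteenth-note beats


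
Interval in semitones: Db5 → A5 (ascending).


Absolute semitone position = octave×12 + chromatic position
Db5: 5×12 + 1 = 61
A5: 5×12 + 9 = 69
Difference = 69 - 61 = 8
= 8 semitones


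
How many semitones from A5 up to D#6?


Absolute semitone position = octave×12 + chromatic position
A5: 5×12 + 9 = 69
D#6: 6×12 + 3 = 75
Difference = 75 - 69 = 6
= 6 semitones


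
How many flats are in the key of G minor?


Flat minor keys: A(0), D(1), G(2), C(3), F(4), Bb(5), Eb(6), Ab(7)
G minor has 2 flats
Order of flats: Bb Eb Ab Db Gb Cb Fb → first 2: Bb, Eb
= 2 flats


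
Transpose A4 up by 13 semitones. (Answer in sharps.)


Solution.
A4: chromatic position 9 in octave 4 → absolute = 4×12 + 9 = 57
Transpose up 13: 57 + 13 = 70
70 = 5×12 + 10 → A# in octave 5
Result = A#5


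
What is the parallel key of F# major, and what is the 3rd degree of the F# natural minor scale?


Parallel keys share the same tonic but differ in mode
F# major → parallel is F# minor
F# natural minor scale: F# G# A B C# D E
= F# minor; 3rd degree = A


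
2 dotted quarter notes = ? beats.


Solution.
Base quarter note = 1 beat
Dot 1 adds half the previous value: +1/2
One dotted quarter = 1 + 1/2 = 3/2
2 of them = 2 × 3/2 = 3
= 3 beats


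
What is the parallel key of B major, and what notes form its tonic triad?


Working:
Parallel keys share the same tonic but differ in mode
B major → parallel is B minor
Tonic triad of B minor = B D F#
= B minor; triad = B D F#


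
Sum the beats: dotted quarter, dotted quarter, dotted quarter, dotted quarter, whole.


Beat values:
  dotted quarter = 1.5 beats
  dotted quarter = 1.5 beats
  dotted quarter = 1.5 beats
  dotted quarter = 1.5 beats
  whole = 4 beats
Sum = 1.5 + 1.5 + 1.5 + 1.5 + 4
= 10 beats


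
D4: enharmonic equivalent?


Reasoning:
Enharmonic notes sound the same pitch but are spelled with different letter names
D and Ebb name the same pitch class
= Ebb4


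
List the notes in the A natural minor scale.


Working:
Natural minor scale pattern: W-H-W-W-H-W-W (2-1-2-2-1-2-2 semitones)
Starting from A:
  A + 2 semitones → B
  B + 1 semitone → C
  C + 2 semitones → D
  D + 2 semitones → E
  E + 1 semitone → F
  F + 2 semitones → G
  G + 2 semitones → A
Scale = A B C D E F G


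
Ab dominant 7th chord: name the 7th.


Working:
Dominant 7th chord = root + major 3rd + perfect 5th + minor 7th
Seventh chords stack in thirds, so the letter names are A-C-E-G
Root: Ab
Major 3rd above Ab: C
Perfect 5th above Ab: Eb
Minor 7th above Ab: Gb
The 7th = Gb


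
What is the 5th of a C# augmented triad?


Augmented triad = root + major 3rd (4 semitones) + augmented 5th (8 semitones)
A triad on C# stacks thirds, so the chord tones use letter names C-E-G
Root: C#
Major 3rd above C#: E#
Augmented 5th above C#: G##
The 5th = G##


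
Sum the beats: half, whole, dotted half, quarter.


Step by step:
Beat values:
  half = 2 beats
  whole = 4 beats
  dotted half = 3 beats
  quarter = 1 beat
Sum = 2 + 4 + 3 + 1
= 10 beats


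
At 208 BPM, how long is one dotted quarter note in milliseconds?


One quarter-note beat = 60000 / BPM = 60000 / 208 ms
Dotted quarter note = 3/2 × quarter note
Duration = 3/2 × 60000 / 208 = 90000 / 208
= 432.7 ms


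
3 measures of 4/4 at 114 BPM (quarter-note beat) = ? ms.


Quarter-note beat duration = 60000 / 114 ms
Beats per measure (4/4) = 4
One measure = 4 × 60000 / 114 = 240000 / 114 ms
3 measures = 3 × 240000 / 114 = 720000 / 114
= 6315.8 ms


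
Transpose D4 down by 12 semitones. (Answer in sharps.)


Working:
D4: chromatic position 2 in octave 4 → absolute = 4×12 + 2 = 50
Transpose down 12: 50 - 12 = 38
38 = 3×12 + 2 → D in octave 3
Result = D3


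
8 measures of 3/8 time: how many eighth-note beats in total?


Working:
Time signature 3/8: the bottom number 8 means the eighth note gets one count
The top number 3 means 3 eighth-note beats per measure
Total = 3 × 8 measures
= 24 eighth-note beats


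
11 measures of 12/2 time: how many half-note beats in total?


Let's work it out.
Time signature 12/2: the bottom number 2 means the half note gets one count
The top number 12 means 12 half-note beats per measure
Total = 12 × 11 measures
= 132 half-note beats


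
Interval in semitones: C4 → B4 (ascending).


Let's work it out.
Absolute semitone position = octave×12 + chromatic position
C4: 4×12 + 0 = 48
B4: 4×12 + 11 = 59
Difference = 59 - 48 = 11
= 11 semitones


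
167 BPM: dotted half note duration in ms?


One quarter-note beat = 60000 / BPM = 60000 / 167 ms
Dotted half note = 3 × quarter note
Duration = 3 × 60000 / 167 = 180000 / 167
= 1077.8 ms


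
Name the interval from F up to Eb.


Letter names: F → E spans 7 letter names → a 7th
Semitones: F → Eb = 10 half-steps
A 7th of 10 semitones is a minor 7th
= minor 7th


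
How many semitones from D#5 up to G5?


Step by step:
Absolute semitone position = octave×12 + chromatic position
D#5: 5×12 + 3 = 63
G5: 5×12 + 7 = 67
Difference = 67 - 63 = 4
= 4 semitones


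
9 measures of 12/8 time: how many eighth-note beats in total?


Working:
Time signature 12/8: the bottom number 8 means the eighth note gets one count
The top number 12 means 12 eighth-note beats per measure
Total = 12 × 9 measures
= 108 eighth-note beats


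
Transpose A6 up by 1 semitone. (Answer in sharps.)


A6: chromatic position 9 in octave 6 → absolute = 6×12 + 9 = 81
Transpose up 1: 81 + 1 = 82
82 = 6×12 + 10 → A# in octave 6
Result = A#6


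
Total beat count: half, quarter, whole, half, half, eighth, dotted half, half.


Solution.
Beat values:
  half = 2 beats
  quarter = 1 beat
  whole = 4 beats
  half = 2 beats
  half = 2 beats
  eighth = 0.5 beats
  dotted half = 3 beats
  half = 2 beats
Sum = 2 + 1 + 4 + 2 + 2 + 0.5 + 3 + 2
= 16.5 beats


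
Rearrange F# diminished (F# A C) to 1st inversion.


Step by step:
Root position: F# A C
1st inversion: move root up an octave
Bass note: A
Notes (bottom to top) = A C F#


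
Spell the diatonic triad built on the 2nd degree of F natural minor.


Solution.
F natural minor scale: F G Ab Bb C Db Eb
Diatonic triad on degree 2 stacks scale notes 2, 4, 6: G Bb Db
G→Bb = 3 semitones; G→Db = 6 semitones → diminished triad
= G Bb Db (diminished)


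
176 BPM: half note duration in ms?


Let's work it out.
One quarter-note beat = 60000 / BPM = 60000 / 176 ms
Half note = 2 × quarter note
Duration = 2 × 60000 / 176 = 120000 / 176
= 681.8 ms


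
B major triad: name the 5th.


Major triad = root + major 3rd (4 semitones) + perfect 5th (7 semitones)
A triad on B stacks thirds, so the chord tones use letter names B-D-F
Root: B
Major 3rd above B: D#
Perfect 5th above B: F#
The 5th = F#


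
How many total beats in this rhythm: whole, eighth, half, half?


Working:
Beat values:
  whole = 4 beats
  eighth = 0.5 beats
  half = 2 beats
  half = 2 beats
Sum = 4 + 0.5 + 2 + 2
= 8.5 beats


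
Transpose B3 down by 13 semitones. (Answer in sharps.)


Reasoning:
B3: chromatic position 11 in octave 3 → absolute = 3×12 + 11 = 47
Transpose down 13: 47 - 13 = 34
34 = 2×12 + 10 → A# in octave 2
Result = A#2


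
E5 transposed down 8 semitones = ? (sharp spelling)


Solution.
E5: chromatic position 4 in octave 5 → absolute = 5×12 + 4 = 64
Transpose down 8: 64 - 8 = 56
56 = 4×12 + 8 → G# in octave 4
Result = G#4


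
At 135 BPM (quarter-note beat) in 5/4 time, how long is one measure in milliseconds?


Solution.
Quarter-note beat duration = 60000 / 135 ms
Beats per measure (5/4) = 5
One measure = 5 × 60000 / 135 = 300000 / 135 ms
= 2222.2 ms


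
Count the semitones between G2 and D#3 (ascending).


Step by step:
Absolute semitone position = octave×12 + chromatic position
G2: 2×12 + 7 = 31
D#3: 3×12 + 3 = 39
Difference = 39 - 31 = 8
= 8 semitones


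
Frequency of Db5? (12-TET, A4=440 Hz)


Step by step:
f = 440 × 2^(n/12) where n = semitones from A4
Db5: 4 semitones from A4
f = 440 × 2^(4/12)
f = 554.37 Hz


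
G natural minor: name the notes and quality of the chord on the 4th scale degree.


G natural minor scale: G A Bb C D Eb F
Diatonic triad on degree 4 stacks scale notes 4, 6, 1: C Eb G
C→Eb = 3 semitones; C→G = 7 semitones → minor triad
= C Eb G (minor)


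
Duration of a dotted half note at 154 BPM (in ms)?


Working:
One quarter-note beat = 60000 / BPM = 60000 / 154 ms
Dotted half note = 3 × quarter note
Duration = 3 × 60000 / 154 = 180000 / 154
= 1168.8 ms


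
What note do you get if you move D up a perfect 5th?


perfect 5th: 5 letter names, 7 semitones
Letter: D + 4 → A
Pitch: D + 7 semitones, spelled as an A → A
= A


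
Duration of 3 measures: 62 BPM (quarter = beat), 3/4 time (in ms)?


Reasoning:
Quarter-note beat duration = 60000 / 62 ms
Beats per measure (3/4) = 3
One measure = 3 × 60000 / 62 = 180000 / 62 ms
3 measures = 3 × 180000 / 62 = 540000 / 62
= 8709.7 ms


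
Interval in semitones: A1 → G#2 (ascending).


Reasoning:
Absolute semitone position = octave×12 + chromatic position
A1: 1×12 + 9 = 21
G#2: 2×12 + 8 = 32
Difference = 32 - 21 = 11
= 11 semitones


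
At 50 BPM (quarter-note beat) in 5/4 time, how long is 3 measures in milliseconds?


Quarter-note beat duration = 60000 / 50 ms
Beats per measure (5/4) = 5
One measure = 5 × 60000 / 50 = 300000 / 50 ms
3 measures = 3 × 300000 / 50 = 900000 / 50
= 18000.0 ms


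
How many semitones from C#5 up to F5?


Step by step:
Absolute semitone position = octave×12 + chromatic position
C#5: 5×12 + 1 = 61
F5: 5×12 + 5 = 65
Difference = 65 - 61 = 4
= 4 semitones


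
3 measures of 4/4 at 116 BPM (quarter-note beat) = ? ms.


Step by step:
Quarter-note beat duration = 60000 / 116 ms
Beats per measure (4/4) = 4
One measure = 4 × 60000 / 116 = 240000 / 116 ms
3 measures = 3 × 240000 / 116 = 720000 / 116
= 6206.9 ms


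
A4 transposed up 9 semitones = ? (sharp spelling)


Let's work it out.
A4: chromatic position 9 in octave 4 → absolute = 4×12 + 9 = 57
Transpose up 9: 57 + 9 = 66
66 = 5×12 + 6 → F# in octave 5
Result = F#5


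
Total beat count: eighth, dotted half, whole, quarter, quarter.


Solution.
Beat values:
  eighth = 0.5 beats
  dotted half = 3 beats
  whole = 4 beats
  quarter = 1 beat
  quarter = 1 beat
Sum = 0.5 + 3 + 4 + 1 + 1
= 9.5 beats


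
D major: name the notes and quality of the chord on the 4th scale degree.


Working:
D major scale: D E F# G A B C#
Diatonic triad on degree 4 stacks scale notes 4, 6, 1: G B D
G→B = 4 semitones; G→D = 7 semitones → major triad
= G B D (major)


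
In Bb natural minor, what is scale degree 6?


Let's work it out.
Natural minor scale pattern: W-H-W-W-H-W-W (2-1-2-2-1-2-2 semitones)
Starting from Bb:
  Bb + 2 semitones → C
  C + 1 semitone → Db
  Db + 2 semitones → Eb
  Eb + 2 semitones → F
  F + 1 semitone → Gb
  Gb + 2 semitones → Ab
  Ab + 2 semitones → Bb
Scale: Bb C Db Eb F Gb Ab
Degree 6 = Gb


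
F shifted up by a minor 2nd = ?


Solution.
minor 2nd: 2 letter names, 1 semitones
Letter: F + 1 → G
Pitch: F + 1 semitones, spelled as a G → Gb
= Gb


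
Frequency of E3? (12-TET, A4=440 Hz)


Working:
f = 440 × 2^(n/12) where n = semitones from A4
E3: -17 semitones from A4
f = 440 × 2^(-17/12)
f = 164.81 Hz


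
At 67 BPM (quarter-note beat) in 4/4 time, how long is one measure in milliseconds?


Solution.
Quarter-note beat duration = 60000 / 67 ms
Beats per measure (4/4) = 4
One measure = 4 × 60000 / 67 = 240000 / 67 ms
= 3582.1 ms


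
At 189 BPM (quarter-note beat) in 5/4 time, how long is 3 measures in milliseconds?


Let's work it out.
Quarter-note beat duration = 60000 / 189 ms
Beats per measure (5/4) = 5
One measure = 5 × 60000 / 189 = 300000 / 189 ms
3 measures = 3 × 300000 / 189 = 900000 / 189
= 4761.9 ms


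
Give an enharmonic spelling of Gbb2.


Enharmonic notes sound the same pitch but are spelled with different letter names
Gbb and F name the same pitch class
= F2


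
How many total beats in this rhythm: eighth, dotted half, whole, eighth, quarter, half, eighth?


Beat values:
  eighth = 0.5 beats
  dotted half = 3 beats
  whole = 4 beats
  eighth = 0.5 beats
  quarter = 1 beat
  half = 2 beats
  eighth = 0.5 beats
Sum = 0.5 + 3 + 4 + 0.5 + 1 + 2 + 0.5
= 11.5 beats


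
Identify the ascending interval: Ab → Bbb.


Step by step:
Letter names: A → B spans 2 letter names → a 2nd
Semitones: Ab → Bbb = 1 half-step
A 2nd of 1 semitone is a minor 2nd
= minor 2nd


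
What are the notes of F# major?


Solution.
Major scale pattern: W-W-H-W-W-W-H (2-2-1-2-2-2-1 semitones)
Starting from F#:
  F# + 2 semitones → G#
  G# + 2 semitones → A#
  A# + 1 semitone → B
  B + 2 semitones → C#
  C# + 2 semitones → D#
  D# + 2 semitones → E#
  E# + 1 semitone → F#
Scale = F# G# A# B C# D# E#


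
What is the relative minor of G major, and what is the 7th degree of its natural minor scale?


The relative minor shares the major's key signature and starts on its 6th degree
6th degree = a major 6th above the tonic; a major 6th above G is E
→ relative minor of G major is E minor
E natural minor scale: E F# G A B C D
= E minor; 7th degree = D


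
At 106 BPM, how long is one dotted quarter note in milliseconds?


Reasoning:
One quarter-note beat = 60000 / BPM = 60000 / 106 ms
Dotted quarter note = 3/2 × quarter note
Duration = 3/2 × 60000 / 106 = 90000 / 106
= 849.1 ms


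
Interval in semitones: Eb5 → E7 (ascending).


Absolute semitone position = octave×12 + chromatic position
Eb5: 5×12 + 3 = 63
E7: 7×12 + 4 = 88
Difference = 88 - 63 = 25
= 25 semitones


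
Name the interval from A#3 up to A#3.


Let's work it out.
Letter names: A → A spans 1 letter name → a unison
Semitones: A#3 → A#3 = 0 half-steps
A unison of 0 semitones is a perfect unison
= perfect unison


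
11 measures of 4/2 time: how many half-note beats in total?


Time signature 4/2: the bottom number 2 means the half note gets one count
The top number 4 means 4 half-note beats per measure
Total = 4 × 11 measures
= 44 half-note beats


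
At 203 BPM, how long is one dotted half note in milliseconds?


One quarter-note beat = 60000 / BPM = 60000 / 203 ms
Dotted half note = 3 × quarter note
Duration = 3 × 60000 / 203 = 180000 / 203
= 886.7 ms


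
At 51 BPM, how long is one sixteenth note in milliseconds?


One quarter-note beat = 60000 / BPM = 60000 / 51 ms
Sixteenth note = 1/4 × quarter note
Duration = 1/4 × 60000 / 51 = 15000 / 51
= 294.1 ms


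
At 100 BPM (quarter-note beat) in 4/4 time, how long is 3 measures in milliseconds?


Quarter-note beat duration = 60000 / 100 ms
Beats per measure (4/4) = 4
One measure = 4 × 60000 / 100 = 240000 / 100 ms
3 measures = 3 × 240000 / 100 = 720000 / 100
= 7200.0 ms


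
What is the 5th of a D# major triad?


Working:
Major triad = root + major 3rd (4 semitones) + perfect 5th (7 semitones)
A triad on D# stacks thirds, so the chord tones use letter names D-F-A
Root: D#
Major 3rd above D#: F##
Perfect 5th above D#: A#
The 5th = A#


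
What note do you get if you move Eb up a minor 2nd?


minor 2nd: 2 letter names, 1 semitones
Letter: E + 1 → F
Pitch: Eb + 1 semitones, spelled as an F → Fb
= Fb


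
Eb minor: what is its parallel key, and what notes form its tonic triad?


Let's work it out.
Parallel keys share the same tonic but differ in mode
Eb minor → parallel is Eb major
Tonic triad of Eb major = Eb G Bb
= Eb major; triad = Eb G Bb


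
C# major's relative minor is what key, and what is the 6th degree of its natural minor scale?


Let's work it out.
The relative minor shares the major's key signature and starts on its 6th degree
6th degree = a major 6th above the tonic; a major 6th above C# is A#
→ relative minor of C# major is A# minor
A# natural minor scale: A# B# C# D# E# F# G#
= A# minor; 6th degree = F#


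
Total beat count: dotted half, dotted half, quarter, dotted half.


Beat values:
  dotted half = 3 beats
  dotted half = 3 beats
  quarter = 1 beat
  dotted half = 3 beats
Sum = 3 + 3 + 1 + 3
= 10 beats


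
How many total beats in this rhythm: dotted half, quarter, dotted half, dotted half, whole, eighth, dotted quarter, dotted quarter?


Solution.
Beat values:
  dotted half = 3 beats
  quarter = 1 beat
  dotted half = 3 beats
  dotted half = 3 beats
  whole = 4 beats
  eighth = 0.5 beats
  dotted quarter = 1.5 beats
  dotted quarter = 1.5 beats
Sum = 3 + 1 + 3 + 3 + 4 + 0.5 + 1.5 + 1.5
= 17.5 beats


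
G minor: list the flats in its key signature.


Let's work it out.
Flat minor keys: A(0), D(1), G(2), C(3), F(4), Bb(5), Eb(6), Ab(7)
G minor has 2 flats
Order of flats: Bb Eb Ab Db Gb Cb Fb → first 2: Bb, Eb
= Bb, Eb


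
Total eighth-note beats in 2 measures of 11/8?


Time signature 11/8: the bottom number 8 means the eighth note gets one count
The top number 11 means 11 eighth-note beats per measure
Total = 11 × 2 measures
= 22 eighth-note beats


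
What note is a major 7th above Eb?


Let's work it out.
A 7th spans 7 letter names, so from E we land on D
A major 7th = 11 semitones above Eb
Spell D at that pitch: D
= D


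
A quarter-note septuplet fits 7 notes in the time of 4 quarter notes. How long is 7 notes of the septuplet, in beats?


Working:
Septuplet: 7 notes occupy the space of 4 quarter notes
Space = 4 × 1 = 4 beats
Each septuplet note = 4 / 7 = 4/7 beats
7 notes = 7 × 4/7 = 4
= 4 beats


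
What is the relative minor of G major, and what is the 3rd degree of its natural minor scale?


Reasoning:
The relative minor shares the major's key signature and starts on its 6th degree
6th degree = a major 6th above the tonic; a major 6th above G is E
→ relative minor of G major is E minor
E natural minor scale: E F# G A B C D
= E minor; 3rd degree = G


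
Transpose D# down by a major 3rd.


Reasoning:
major 3rd: 3 letter names, 4 semitones
Letter: D - 2 → B
Pitch: D# - 4 semitones, spelled as a B → B
= B


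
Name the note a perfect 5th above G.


A 5th spans 5 letter names, so from G we land on D
A perfect 5th = 7 semitones above G
Spell D at that pitch: D
= D


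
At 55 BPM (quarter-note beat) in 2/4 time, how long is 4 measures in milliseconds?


Let's work it out.
Quarter-note beat duration = 60000 / 55 ms
Beats per measure (2/4) = 2
One measure = 2 × 60000 / 55 = 120000 / 55 ms
4 measures = 4 × 120000 / 55 = 480000 / 55
= 8727.3 ms


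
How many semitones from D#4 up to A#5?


Absolute semitone position = octave×12 + chromatic position
D#4: 4×12 + 3 = 51
A#5: 5×12 + 10 = 70
Difference = 70 - 51 = 19
= 19 semitones


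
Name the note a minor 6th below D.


Solution.
A 6th spans 6 letter names, so from D we land on F
A minor 6th = 8 semitones below D
Spell F at that pitch: F#
= F#


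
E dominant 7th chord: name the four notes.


Let's work it out.
Dominant 7th chord = root + major 3rd + perfect 5th + minor 7th
Seventh chords stack in thirds, so the letter names are E-G-B-D
Root: E
Major 3rd above E: G#
Perfect 5th above E: B
Minor 7th above E: D
Chord = E G# B D


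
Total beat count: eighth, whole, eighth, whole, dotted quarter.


Solution.
Beat values:
  eighth = 0.5 beats
  whole = 4 beats
  eighth = 0.5 beats
  whole = 4 beats
  dotted quarter = 1.5 beats
Sum = 0.5 + 4 + 0.5 + 4 + 1.5
= 10.5 beats


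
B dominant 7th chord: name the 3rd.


Reasoning:
Dominant 7th chord = root + major 3rd + perfect 5th + minor 7th
Seventh chords stack in thirds, so the letter names are B-D-F-A
Root: B
Major 3rd above B: D#
Perfect 5th above B: F#
Minor 7th above B: A
The 3rd = D#


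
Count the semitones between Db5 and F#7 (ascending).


Reasoning:
Absolute semitone position = octave×12 + chromatic position
Db5: 5×12 + 1 = 61
F#7: 7×12 + 6 = 90
Difference = 90 - 61 = 29
= 29 semitones


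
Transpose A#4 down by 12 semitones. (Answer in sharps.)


A#4: chromatic position 10 in octave 4 → absolute = 4×12 + 10 = 58
Transpose down 12: 58 - 12 = 46
46 = 3×12 + 10 → A# in octave 3
Result = A#3


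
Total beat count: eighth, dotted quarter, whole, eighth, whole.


Let's work it out.
Beat values:
  eighth = 0.5 beats
  dotted quarter = 1.5 beats
  whole = 4 beats
  eighth = 0.5 beats
  whole = 4 beats
Sum = 0.5 + 1.5 + 4 + 0.5 + 4
= 10.5 beats


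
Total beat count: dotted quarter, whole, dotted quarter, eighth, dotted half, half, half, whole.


Beat values:
  dotted quarter = 1.5 beats
  whole = 4 beats
  dotted quarter = 1.5 beats
  eighth = 0.5 beats
  dotted half = 3 beats
  half = 2 beats
  half = 2 beats
  whole = 4 beats
Sum = 1.5 + 4 + 1.5 + 0.5 + 3 + 2 + 2 + 4
= 18.5 beats


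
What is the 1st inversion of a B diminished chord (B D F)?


Root position: B D F
1st inversion: move root up an octave
Bass note: D
Notes (bottom to top) = D F B


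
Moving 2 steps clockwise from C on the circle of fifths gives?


Solution.
Each clockwise step on the circle of fifths moves up a perfect 5th
From C: C → G → D
= D


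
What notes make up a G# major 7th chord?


Major 7th chord = root + major 3rd + perfect 5th + major 7th
Seventh chords stack in thirds, so the letter names are G-B-D-F
Root: G#
Major 3rd above G#: B#
Perfect 5th above G#: D#
Major 7th above G#: F##
Chord = G# B# D# F##


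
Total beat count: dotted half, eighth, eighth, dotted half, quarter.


Solution.
Beat values:
  dotted half = 3 beats
  eighth = 0.5 beats
  eighth = 0.5 beats
  dotted half = 3 beats
  quarter = 1 beat
Sum = 3 + 0.5 + 0.5 + 3 + 1
= 8 beats


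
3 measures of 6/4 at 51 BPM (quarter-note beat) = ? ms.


Reasoning:
Quarter-note beat duration = 60000 / 51 ms
Beats per measure (6/4) = 6
One measure = 6 × 60000 / 51 = 360000 / 51 ms
3 measures = 3 × 360000 / 51 = 1080000 / 51
= 21176.5 ms


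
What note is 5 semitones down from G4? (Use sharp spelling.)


Working:
G4: chromatic position 7 in octave 4 → absolute = 4×12 + 7 = 55
Transpose down 5: 55 - 5 = 50
50 = 4×12 + 2 → D in octave 4
Result = D4


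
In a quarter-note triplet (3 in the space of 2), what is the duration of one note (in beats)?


Triplet: 3 notes occupy the space of 2 quarter notes
Space = 2 × 1 = 2 beats
Each triplet note = 2 / 3 = 2/3 beats
= 2/3 beats


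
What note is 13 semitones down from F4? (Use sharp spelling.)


F4: chromatic position 5 in octave 4 → absolute = 4×12 + 5 = 53
Transpose down 13: 53 - 13 = 40
40 = 3×12 + 4 → E in octave 3
Result = E3


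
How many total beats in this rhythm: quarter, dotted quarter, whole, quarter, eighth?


Beat values:
  quarter = 1 beat
  dotted quarter = 1.5 beats
  whole = 4 beats
  quarter = 1 beat
  eighth = 0.5 beats
Sum = 1 + 1.5 + 4 + 1 + 0.5
= 8 beats


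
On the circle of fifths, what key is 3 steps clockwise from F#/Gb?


Reasoning:
Each clockwise step on the circle of fifths moves up a perfect 5th
From F#/Gb: F#/Gb → Db → Ab → Eb
= Eb


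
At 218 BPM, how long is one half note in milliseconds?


One quarter-note beat = 60000 / BPM = 60000 / 218 ms
Half note = 2 × quarter note
Duration = 2 × 60000 / 218 = 120000 / 218
= 550.5 ms


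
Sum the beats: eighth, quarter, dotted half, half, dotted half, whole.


Reasoning:
Beat values:
  eighth = 0.5 beats
  quarter = 1 beat
  dotted half = 3 beats
  half = 2 beats
  dotted half = 3 beats
  whole = 4 beats
Sum = 0.5 + 1 + 3 + 2 + 3 + 4
= 13.5 beats


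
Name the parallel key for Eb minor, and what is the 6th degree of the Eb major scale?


Reasoning:
Parallel keys share the same tonic but differ in mode
Eb minor → parallel is Eb major
Eb major scale: Eb F G Ab Bb C D
= Eb major; 6th degree = C


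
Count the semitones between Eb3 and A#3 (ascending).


Solution.
Absolute semitone position = octave×12 + chromatic position
Eb3: 3×12 + 3 = 39
A#3: 3×12 + 10 = 46
Difference = 46 - 39 = 7
= 7 semitones


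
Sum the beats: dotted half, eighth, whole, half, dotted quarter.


Working:
Beat values:
  dotted half = 3 beats
  eighth = 0.5 beats
  whole = 4 beats
  half = 2 beats
  dotted quarter = 1.5 beats
Sum = 3 + 0.5 + 4 + 2 + 1.5
= 11 beats


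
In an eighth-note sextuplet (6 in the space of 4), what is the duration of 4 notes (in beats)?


Let's work it out.
Sextuplet: 6 notes occupy the space of 4 eighth notes
Space = 4 × 1/2 = 2 beats
Each sextuplet note = 2 / 6 = 1/3 beats
4 notes = 4 × 1/3 = 4/3
= 4/3 beats


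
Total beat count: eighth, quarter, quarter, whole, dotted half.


Reasoning:
Beat values:
  eighth = 0.5 beats
  quarter = 1 beat
  quarter = 1 beat
  whole = 4 beats
  dotted half = 3 beats
Sum = 0.5 + 1 + 1 + 4 + 3
= 9.5 beats


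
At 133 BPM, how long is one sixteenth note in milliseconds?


Let's work it out.
One quarter-note beat = 60000 / BPM = 60000 / 133 ms
Sixteenth note = 1/4 × quarter note
Duration = 1/4 × 60000 / 133 = 15000 / 133
= 112.8 ms


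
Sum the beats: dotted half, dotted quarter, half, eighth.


Reasoning:
Beat values:
  dotted half = 3 beats
  dotted quarter = 1.5 beats
  half = 2 beats
  eighth = 0.5 beats
Sum = 3 + 1.5 + 2 + 0.5
= 7 beats


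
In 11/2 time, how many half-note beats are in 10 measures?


Working:
Time signature 11/2: the bottom number 2 means the half note gets one count
The top number 11 means 11 half-note beats per measure
Total = 11 × 10 measures
= 110 half-note beats


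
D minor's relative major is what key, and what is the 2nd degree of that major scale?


Step by step:
The relative major shares the key signature and is a minor 3rd above the minor tonic
A minor 3rd above D is F
→ relative major of D minor is F major
F major scale: F G A Bb C D E
= F major; 2nd degree = G


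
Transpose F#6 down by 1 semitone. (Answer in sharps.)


Working:
F#6: chromatic position 6 in octave 6 → absolute = 6×12 + 6 = 78
Transpose down 1: 78 - 1 = 77
77 = 6×12 + 5 → F in octave 6
Result = F6


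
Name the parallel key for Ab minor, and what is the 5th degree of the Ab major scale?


Step by step:
Parallel keys share the same tonic but differ in mode
Ab minor → parallel is Ab major
Ab major scale: Ab Bb C Db Eb F G
= Ab major; 5th degree = Eb


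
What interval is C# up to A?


Letter names: C → A spans 6 letter names → a 6th
Semitones: C# → A = 8 half-steps
A 6th of 8 semitones is a minor 6th
= minor 6th


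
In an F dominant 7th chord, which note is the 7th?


Dominant 7th chord = root + major 3rd + perfect 5th + minor 7th
Seventh chords stack in thirds, so the letter names are F-A-C-E
Root: F
Major 3rd above F: A
Perfect 5th above F: C
Minor 7th above F: Eb
The 7th = Eb


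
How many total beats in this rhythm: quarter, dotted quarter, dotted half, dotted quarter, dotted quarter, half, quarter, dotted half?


Working:
Beat values:
  quarter = 1 beat
  dotted quarter = 1.5 beats
  dotted half = 3 beats
  dotted quarter = 1.5 beats
  dotted quarter = 1.5 beats
  half = 2 beats
  quarter = 1 beat
  dotted half = 3 beats
Sum = 1 + 1.5 + 3 + 1.5 + 1.5 + 2 + 1 + 3
= 14.5 beats


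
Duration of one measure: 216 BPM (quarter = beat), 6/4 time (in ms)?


Let's work it out.
Quarter-note beat duration = 60000 / 216 ms
Beats per measure (6/4) = 6
One measure = 6 × 60000 / 216 = 360000 / 216 ms
= 1666.7 ms


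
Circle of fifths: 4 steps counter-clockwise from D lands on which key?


Reasoning:
Each counter-clockwise step moves down a perfect 5th (= up a perfect 4th)
From D: D → G → C → F → Bb
= Bb


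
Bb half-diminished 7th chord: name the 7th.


Solution.
Half-diminished 7th chord = root + minor 3rd + diminished 5th + minor 7th
Seventh chords stack in thirds, so the letter names are B-D-F-A
Root: Bb
Minor 3rd above Bb: Db
Diminished 5th above Bb: Fb
Minor 7th above Bb: Ab
The 7th = Ab


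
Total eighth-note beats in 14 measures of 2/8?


Solution.
Time signature 2/8: the bottom number 8 means the eighth note gets one count
The top number 2 means 2 eighth-note beats per measure
Total = 2 × 14 measures
= 28 eighth-note beats


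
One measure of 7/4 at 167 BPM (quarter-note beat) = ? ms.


Let's work it out.
Quarter-note beat duration = 60000 / 167 ms
Beats per measure (7/4) = 7
One measure = 7 × 60000 / 167 = 420000 / 167 ms
= 2515.0 ms


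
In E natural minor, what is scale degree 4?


Natural minor scale pattern: W-H-W-W-H-W-W (2-1-2-2-1-2-2 semitones)
Starting from E:
  E + 2 semitones → F#
  F# + 1 semitone → G
  G + 2 semitones → A
  A + 2 semitones → B
  B + 1 semitone → C
  C + 2 semitones → D
  D + 2 semitones → E
Scale: E F# G A B C D
Degree 4 = A


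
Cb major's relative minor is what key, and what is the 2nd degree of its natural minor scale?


Step by step:
The relative minor shares the major's key signature and starts on its 6th degree
6th degree = a major 6th above the tonic; a major 6th above Cb is Ab
→ relative minor of Cb major is Ab minor
Ab natural minor scale: Ab Bb Cb Db Eb Fb Gb
= Ab minor; 2nd degree = Bb


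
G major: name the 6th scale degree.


Solution.
Major scale pattern: W-W-H-W-W-W-H (2-2-1-2-2-2-1 semitones)
Starting from G:
  G + 2 semitones → A
  A + 2 semitones → B
  B + 1 semitone → C
  C + 2 semitones → D
  D + 2 semitones → E
  E + 2 semitones → F#
  F# + 1 semitone → G
Scale: G A B C D E F#
Degree 6 = E


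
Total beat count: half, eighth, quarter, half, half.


Step by step:
Beat values:
  half = 2 beats
  eighth = 0.5 beats
  quarter = 1 beat
  half = 2 beats
  half = 2 beats
Sum = 2 + 0.5 + 1 + 2 + 2
= 7.5 beats


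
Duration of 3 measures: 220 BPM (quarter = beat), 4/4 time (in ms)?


Step by step:
Quarter-note beat duration = 60000 / 220 ms
Beats per measure (4/4) = 4
One measure = 4 × 60000 / 220 = 240000 / 220 ms
3 measures = 3 × 240000 / 220 = 720000 / 220
= 3272.7 ms


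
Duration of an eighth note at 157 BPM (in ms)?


Reasoning:
One quarter-note beat = 60000 / BPM = 60000 / 157 ms
Eighth note = 1/2 × quarter note
Duration = 1/2 × 60000 / 157 = 30000 / 157
= 191.1 ms


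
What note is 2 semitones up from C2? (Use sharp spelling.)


Step by step:
C2: chromatic position 0 in octave 2 → absolute = 2×12 + 0 = 24
Transpose up 2: 24 + 2 = 26
26 = 2×12 + 2 → D in octave 2
Result = D2


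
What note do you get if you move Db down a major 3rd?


Working:
major 3rd: 3 letter names, 4 semitones
Letter: D - 2 → B
Pitch: Db - 4 semitones, spelled as a B → Bbb
= Bbb


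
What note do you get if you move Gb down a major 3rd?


major 3rd: 3 letter names, 4 semitones
Letter: G - 2 → E
Pitch: Gb - 4 semitones, spelled as an E → Ebb
= Ebb


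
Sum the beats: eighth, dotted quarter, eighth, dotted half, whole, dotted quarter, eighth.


Step by step:
Beat values:
  eighth = 0.5 beats
  dotted quarter = 1.5 beats
  eighth = 0.5 beats
  dotted half = 3 beats
  whole = 4 beats
  dotted quarter = 1.5 beats
  eighth = 0.5 beats
Sum = 0.5 + 1.5 + 0.5 + 3 + 4 + 1.5 + 0.5
= 11.5 beats


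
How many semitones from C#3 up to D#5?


Absolute semitone position = octave×12 + chromatic position
C#3: 3×12 + 1 = 37
D#5: 5×12 + 3 = 63
Difference = 63 - 37 = 26
= 26 semitones


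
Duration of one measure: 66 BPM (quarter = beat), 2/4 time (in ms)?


Reasoning:
Quarter-note beat duration = 60000 / 66 ms
Beats per measure (2/4) = 2
One measure = 2 × 60000 / 66 = 120000 / 66 ms
= 1818.2 ms


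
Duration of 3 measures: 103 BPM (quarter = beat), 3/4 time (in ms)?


Let's work it out.
Quarter-note beat duration = 60000 / 103 ms
Beats per measure (3/4) = 3
One measure = 3 × 60000 / 103 = 180000 / 103 ms
3 measures = 3 × 180000 / 103 = 540000 / 103
= 5242.7 ms


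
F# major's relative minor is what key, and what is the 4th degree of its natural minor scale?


Working:
The relative minor shares the major's key signature and starts on its 6th degree
6th degree = a major 6th above the tonic; a major 6th above F# is D#
→ relative minor of F# major is D# minor
D# natural minor scale: D# E# F# G# A# B C#
= D# minor; 4th degree = G#


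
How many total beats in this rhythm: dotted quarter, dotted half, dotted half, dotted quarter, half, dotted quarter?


Working:
Beat values:
  dotted quarter = 1.5 beats
  dotted half = 3 beats
  dotted half = 3 beats
  dotted quarter = 1.5 beats
  half = 2 beats
  dotted quarter = 1.5 beats
Sum = 1.5 + 3 + 3 + 1.5 + 2 + 1.5
= 12.5 beats


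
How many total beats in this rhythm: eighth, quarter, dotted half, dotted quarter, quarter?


Let's work it out.
Beat values:
  eighth = 0.5 beats
  quarter = 1 beat
  dotted half = 3 beats
  dotted quarter = 1.5 beats
  quarter = 1 beat
Sum = 0.5 + 1 + 3 + 1.5 + 1
= 7 beats


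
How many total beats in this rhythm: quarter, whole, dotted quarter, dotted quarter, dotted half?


Working:
Beat values:
  quarter = 1 beat
  whole = 4 beats
  dotted quarter = 1.5 beats
  dotted quarter = 1.5 beats
  dotted half = 3 beats
Sum = 1 + 4 + 1.5 + 1.5 + 3
= 11 beats
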